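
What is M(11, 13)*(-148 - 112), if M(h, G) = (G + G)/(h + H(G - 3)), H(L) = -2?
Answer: -6760/9 ≈ -751.11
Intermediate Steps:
M(h, G) = 2*G/(-2 + h) (M(h, G) = (G + G)/(h - 2) = (2*G)/(-2 + h) = 2*G/(-2 + h))
M(11, 13)*(-148 - 112) = (2*13/(-2 + 11))*(-148 - 112) = (2*13/9)*(-260) = (2*13*(⅑))*(-260) = (26/9)*(-260) = -6760/9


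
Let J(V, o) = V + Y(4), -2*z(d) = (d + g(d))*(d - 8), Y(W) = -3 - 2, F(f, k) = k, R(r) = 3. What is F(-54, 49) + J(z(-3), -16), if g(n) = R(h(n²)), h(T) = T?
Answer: 44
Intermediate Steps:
g(n) = 3
Y(W) = -5
z(d) = -(-8 + d)*(3 + d)/2 (z(d) = -(d + 3)*(d - 8)/2 = -(3 + d)*(-8 + d)/2 = -(-8 + d)*(3 + d)/2)
J(V, o) = -5 + V (J(V, o) = V - 5 = -5 + V)
F(-54, 49) + J(z(-3), -16) = 49 + (-5 + (12 - ½*(-3)² + (5/2)*(-3))) = 49 + (-5 + (12 - ½*9 - 15/2)) = 49 + (-5 + (12 - 9/2 - 15/2)) = 49 + (-5 + 0) = 49 - 5 = 44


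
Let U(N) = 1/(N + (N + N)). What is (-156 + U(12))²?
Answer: 31528225/1296 ≈ 24327.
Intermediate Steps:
U(N) = 1/(3*N) (U(N) = 1/(N + 2*N) = 1/(3*N))
(-156 + U(12))² = (-156 + (⅓)/12)² = (-156 + (⅓)*(1/12))² = (-156 + 1/36)² = (-5615/36)² = 31528225/1296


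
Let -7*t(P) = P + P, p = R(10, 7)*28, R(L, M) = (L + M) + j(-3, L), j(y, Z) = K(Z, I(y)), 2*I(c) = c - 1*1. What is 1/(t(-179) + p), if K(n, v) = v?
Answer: 7/3298 ≈ 0.0021225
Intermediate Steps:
I(c) = -1/2 + c/2 (I(c) = (c - 1*1)/2 = (c - 1)/2 = (-1 + c)/2 = -1/2 + c/2)
j(y, Z) = -1/2 + y/2
R(L, M) = -2 + L + M (R(L, M) = (L + M) + (-1/2 + (1/2)*(-3)) = (L + M) + (-1/2 - 3/2) = (L + M) - 2 = -2 + L + M)
p = 420 (p = (-2 + 10 + 7)*28 = 15*28 = 420)
t(P) = -2*P/7 (t(P) = -(P + P)/7 = -2*P/7)
1/(t(-179) + p) = 1/(-2/7*(-179) + 420) = 1/(358/7 + 420) = 1/(3298/7) = 7/3298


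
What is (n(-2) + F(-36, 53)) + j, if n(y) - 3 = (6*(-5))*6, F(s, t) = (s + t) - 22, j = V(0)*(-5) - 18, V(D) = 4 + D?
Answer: -220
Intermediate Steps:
j = -38 (j = (4 + 0)*(-5) - 18 = 4*(-5) - 18 = -20 - 18 = -38)
F(s, t) = -22 + s + t
n(y) = -177 (n(y) = 3 + (6*(-5))*6 = 3 - 30*6 = 3 - 180 = -177)
(n(-2) + F(-36, 53)) + j = (-177 + (-22 - 36 + 53)) - 38 = (-177 - 5) - 38 = -182 - 38 = -220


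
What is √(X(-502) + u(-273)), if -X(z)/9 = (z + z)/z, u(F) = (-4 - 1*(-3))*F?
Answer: √255 ≈ 15.969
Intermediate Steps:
u(F) = -F (u(F) = (-4 + 3)*F = -F)
X(z) = -18 (X(z) = -9*(z + z)/z = -9*2*z/z = -9*2 = -18)
√(X(-502) + u(-273)) = √(-18 - 1*(-273)) = √(-18 + 273) = √255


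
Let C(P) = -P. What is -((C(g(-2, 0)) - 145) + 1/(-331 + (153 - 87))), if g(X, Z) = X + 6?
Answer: 39486/265 ≈ 149.00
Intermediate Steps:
g(X, Z) = 6 + X
-((C(g(-2, 0)) - 145) + 1/(-331 + (153 - 87))) = -((-(6 - 2) - 145) + 1/(-331 + (153 - 87))) = -((-1*4 - 145) + 1/(-331 + 66)) = -((-4 - 145) + 1/(-265)) = -(-149 - 1/265) = -1*(-39486/265) = 39486/265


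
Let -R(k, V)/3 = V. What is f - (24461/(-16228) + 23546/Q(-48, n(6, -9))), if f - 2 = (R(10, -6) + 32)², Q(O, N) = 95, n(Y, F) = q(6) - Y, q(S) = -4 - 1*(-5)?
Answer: 3477452627/1541660 ≈ 2255.7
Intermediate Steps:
q(S) = 1 (q(S) = -4 + 5 = 1)
R(k, V) = -3*V
n(Y, F) = 1 - Y
f = 2502 (f = 2 + (-3*(-6) + 32)² = 2 + (18 + 32)² = 2 + 50² = 2 + 2500 = 2502)
f - (24461/(-16228) + 23546/Q(-48, n(6, -9))) = 2502 - (24461/(-16228) + 23546/95) = 2502 - (24461*(-1/16228) + 23546*(1/95)) = 2502 - (-24461/16228 + 23546/95) = 2502 - 1*379780693/1541660 = 2502 - 379780693/1541660 = 3477452627/1541660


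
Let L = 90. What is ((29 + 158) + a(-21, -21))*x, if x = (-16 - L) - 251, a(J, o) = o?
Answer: -59262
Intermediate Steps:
x = -357 (x = (-16 - 1*90) - 251 = (-16 - 90) - 251 = -106 - 251 = -357)
((29 + 158) + a(-21, -21))*x = ((29 + 158) - 21)*(-357) = (187 - 21)*(-357) = 166*(-357) = -59262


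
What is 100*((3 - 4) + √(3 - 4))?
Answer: -100 + 100*I ≈ -100.0 + 100.0*I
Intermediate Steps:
100*((3 - 4) + √(3 - 4)) = 100*(-1 + √(-1)) = 100*(-1 + I) = -100 + 100*I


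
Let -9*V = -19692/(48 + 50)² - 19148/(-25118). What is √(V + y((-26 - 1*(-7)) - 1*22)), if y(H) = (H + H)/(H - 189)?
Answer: 2*√5630391514674515/212309895 ≈ 0.70685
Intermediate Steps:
y(H) = 2*H/(-189 + H) (y(H) = (2*H)/(-189 + H) = 2*H/(-189 + H))
V = 38840783/271387431 (V = -(-19692/(48 + 50)² - 19148/(-25118))/9 = -(-19692/(98²) - 19148*(-1/25118))/9 = -(-19692/9604 + 9574/12559)/9 = -(-19692*1/9604 + 9574/12559)/9 = -(-4923/2401 + 9574/12559)/9 = -⅑*(-38840783/30154159) = 38840783/271387431 ≈ 0.14312)
√(V + y((-26 - 1*(-7)) - 1*22)) = √(38840783/271387431 + 2*((-26 - 1*(-7)) - 1*22)/(-189 + ((-26 - 1*(-7)) - 1*22))) = √(38840783/271387431 + 2*((-26 + 7) - 22)/(-189 + ((-26 + 7) - 22))) = √(38840783/271387431 + 2*(-19 - 22)/(-189 + (-19 - 22))) = √(38840783/271387431 + 2*(-41)/(-189 - 41)) = √(38840783/271387431 + 2*(-41)/(-230)) = √(38840783/271387431 + 2*(-41)*(-1/230)) = √(38840783/271387431 + 41/115) = √(15593574716/31209554565) = 2*√5630391514674515/212309895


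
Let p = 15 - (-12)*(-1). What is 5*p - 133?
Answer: -118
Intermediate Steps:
p = 3 (p = 15 - 1*12 = 15 - 12 = 3)
5*p - 133 = 5*3 - 133 = 15 - 133 = -118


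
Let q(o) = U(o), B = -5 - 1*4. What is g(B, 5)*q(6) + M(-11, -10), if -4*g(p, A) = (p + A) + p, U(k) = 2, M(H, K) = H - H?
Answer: 13/2 ≈ 6.5000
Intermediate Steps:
M(H, K) = 0
B = -9 (B = -5 - 4 = -9)
q(o) = 2
g(p, A) = -p/2 - A/4 (g(p, A) = -((p + A) + p)/4 = -((A + p) + p)/4 = -(A + 2*p)/4 = -p/2 - A/4)
g(B, 5)*q(6) + M(-11, -10) = (-1/2*(-9) - 1/4*5)*2 + 0 = (9/2 - 5/4)*2 + 0 = (13/4)*2 + 0 = 13/2 + 0 = 13/2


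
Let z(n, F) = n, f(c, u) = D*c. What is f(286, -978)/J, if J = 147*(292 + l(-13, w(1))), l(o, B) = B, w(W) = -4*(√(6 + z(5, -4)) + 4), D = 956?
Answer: 786071/116375 + 34177*√11/349125 ≈ 7.0793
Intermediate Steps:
f(c, u) = 956*c
w(W) = -16 - 4*√11 (w(W) = -4*(√(6 + 5) + 4) = -4*(√11 + 4) = -4*(4 + √11) = -16 - 4*√11)
J = 40572 - 588*√11 (J = 147*(292 + (-16 - 4*√11)) = 147*(276 - 4*√11) = 40572 - 588*√11 ≈ 38622.)
f(286, -978)/J = (956*286)/(40572 - 588*√11) = 273416/(40572 - 588*√11)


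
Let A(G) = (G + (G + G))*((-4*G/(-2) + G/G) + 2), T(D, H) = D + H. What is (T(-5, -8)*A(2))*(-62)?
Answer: 33852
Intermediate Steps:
A(G) = 3*G*(3 + 2*G) (A(G) = (G + 2*G)*((-4*G*(-½) + 1) + 2) = (3*G)*((2*G + 1) + 2) = (3*G)*((1 + 2*G) + 2) = (3*G)*(3 + 2*G) = 3*G*(3 + 2*G))
(T(-5, -8)*A(2))*(-62) = ((-5 - 8)*(3*2*(3 + 2*2)))*(-62) = -39*2*(3 + 4)*(-62) = -39*2*7*(-62) = -13*42*(-62) = -546*(-62) = 33852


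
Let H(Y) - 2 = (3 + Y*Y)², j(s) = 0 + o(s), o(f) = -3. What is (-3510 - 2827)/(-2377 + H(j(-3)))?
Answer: 6337/2231 ≈ 2.8404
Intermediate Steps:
j(s) = -3 (j(s) = 0 - 3 = -3)
H(Y) = 2 + (3 + Y²)² (H(Y) = 2 + (3 + Y*Y)² = 2 + (3 + Y²)²)
(-3510 - 2827)/(-2377 + H(j(-3))) = (-3510 - 2827)/(-2377 + (2 + (3 + (-3)²)²)) = -6337/(-2377 + (2 + (3 + 9)²)) = -6337/(-2377 + (2 + 12²)) = -6337/(-2377 + (2 + 144)) = -6337/(-2377 + 146) = -6337/(-2231) = -6337*(-1/2231) = 6337/2231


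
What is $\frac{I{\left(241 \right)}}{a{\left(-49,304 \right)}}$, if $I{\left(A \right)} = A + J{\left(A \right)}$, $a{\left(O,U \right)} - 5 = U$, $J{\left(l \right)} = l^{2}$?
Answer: $\frac{58322}{309} \approx 188.74$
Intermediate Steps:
$a{\left(O,U \right)} = 5 + U$
$I{\left(A \right)} = A + A^{2}$
$\frac{I{\left(241 \right)}}{a{\left(-49,304 \right)}} = \frac{241 \left(1 + 241\right)}{5 + 304} = \frac{241 \cdot 242}{309} = 58322 \cdot \frac{1}{309} = \frac{58322}{309}$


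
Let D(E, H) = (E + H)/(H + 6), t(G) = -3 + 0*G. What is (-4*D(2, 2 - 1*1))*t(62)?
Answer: 36/7 ≈ 5.1429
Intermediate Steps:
t(G) = -3 (t(G) = -3 + 0 = -3)
D(E, H) = (E + H)/(6 + H)
(-4*D(2, 2 - 1*1))*t(62) = -4*(2 + (2 - 1*1))/(6 + (2 - 1*1))*(-3) = -4*(2 + (2 - 1))/(6 + (2 - 1))*(-3) = -4*(2 + 1)/(6 + 1)*(-3) = -4*3/7*(-3) = -12/7*(-3) = 36/7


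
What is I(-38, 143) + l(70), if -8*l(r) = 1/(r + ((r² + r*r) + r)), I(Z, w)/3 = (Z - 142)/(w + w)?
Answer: -21470543/11371360 ≈ -1.8881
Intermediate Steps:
I(Z, w) = 3*(-142 + Z)/(2*w) (I(Z, w) = 3*((Z - 142)/(w + w)) = 3*((-142 + Z)/((2*w))) = 3*((-142 + Z)*(1/(2*w))) = 3*((-142 + Z)/(2*w)) = 3*(-142 + Z)/(2*w))
l(r) = -1/(8*(2*r + 2*r²)) (l(r) = -1/(8*(r + ((r² + r*r) + r))) = -1/(8*(r + ((r² + r²) + r))) = -1/(8*(r + (2*r² + r))) = -1/(8*(r + (r + 2*r²))) = -1/(8*(2*r + 2*r²)))
I(-38, 143) + l(70) = (3/2)*(-142 - 38)/143 - 1/16/(70*(1 + 70)) = (3/2)*(1/143)*(-180) - 1/16*1/70/71 = -270/143 - 1/16*1/70*1/71 = -270/143 - 1/79520 = -21470543/11371360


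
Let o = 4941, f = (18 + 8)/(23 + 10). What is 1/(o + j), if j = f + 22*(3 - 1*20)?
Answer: 33/150737 ≈ 0.00021892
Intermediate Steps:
f = 26/33 ≈ 0.78788
j = -12316/33 (j = 26/33 + 22*(3 - 1*20) = 26/33 + 22*(3 - 20) = 26/33 + 22*(-17) = 26/33 - 374 = -12316/33 ≈ -373.21)
1/(o + j) = 1/(4941 - 12316/33) = 1/(150737/33) = 33/150737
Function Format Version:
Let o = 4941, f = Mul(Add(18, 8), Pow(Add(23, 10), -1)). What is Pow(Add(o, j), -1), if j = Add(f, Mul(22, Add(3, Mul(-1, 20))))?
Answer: Rational(33, 150737) ≈ 0.00021892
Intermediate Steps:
f = Rational(26, 33) (f = Mul(26, Pow(33, -1)) = Mul(26, Rational(1, 33)) = Rational(26, 33) ≈ 0.78788)
j = Rational(-12316, 33) (j = Add(Rational(26, 33), Mul(22, Add(3, Mul(-1, 20)))) = Add(Rational(26, 33), Mul(22, Add(3, -20))) = Add(Rational(26, 33), Mul(22, -17)) = Add(Rational(26, 33), -374) = Rational(-12316, 33) ≈ -373.21)
Pow(Add(o, j), -1) = Pow(Add(4941, Rational(-12316, 33)), -1) = Pow(Rational(150737, 33), -1) = Rational(33, 150737)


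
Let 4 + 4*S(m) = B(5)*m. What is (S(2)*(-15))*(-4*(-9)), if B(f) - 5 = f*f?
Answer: -7560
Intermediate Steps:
B(f) = 5 + f² (B(f) = 5 + f*f = 5 + f²)
S(m) = -1 + 15*m/2 (S(m) = -1 + ((5 + 5²)*m)/4 = -1 + ((5 + 25)*m)/4 = -1 + (30*m)/4 = -1 + 15*m/2)
(S(2)*(-15))*(-4*(-9)) = ((-1 + (15/2)*2)*(-15))*(-4*(-9)) = ((-1 + 15)*(-15))*36 = (14*(-15))*36 = -210*36 = -7560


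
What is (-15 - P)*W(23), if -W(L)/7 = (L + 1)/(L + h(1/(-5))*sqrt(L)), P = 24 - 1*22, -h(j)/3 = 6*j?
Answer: 71400/251 - 257040*sqrt(23)/5773 ≈ 70.930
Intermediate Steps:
h(j) = -18*j
P = 2 (P = 24 - 22 = 2)
W(L) = -7*(1 + L)/(L + 18*sqrt(L)/5) (W(L) = -7*(L + 1)/(L + (-18/(-5))*sqrt(L)) = -7*(1 + L)/(L + (-18*(-1)/5)*sqrt(L)) = -7*(1 + L)/(L + (-18*(-1/5))*sqrt(L)) = -7*(1 + L)/(L + 18*sqrt(L)/5))
(-15 - P)*W(23) = (-15 - 1*2)*(35*(-1 - 1*23)/(5*23 + 18*sqrt(23))) = (-15 - 2)*(35*(-1 - 23)/(115 + 18*sqrt(23))) = -595*(-24)/(115 + 18*sqrt(23)) = -(-14280)/(115 + 18*sqrt(23)) = 14280/(115 + 18*sqrt(23))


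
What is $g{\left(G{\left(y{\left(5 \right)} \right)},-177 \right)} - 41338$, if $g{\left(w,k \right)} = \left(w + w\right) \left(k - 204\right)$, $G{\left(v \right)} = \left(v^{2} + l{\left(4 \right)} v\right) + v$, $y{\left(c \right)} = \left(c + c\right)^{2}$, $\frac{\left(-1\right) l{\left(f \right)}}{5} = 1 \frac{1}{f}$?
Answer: $-7642288$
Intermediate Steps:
$l{\left(f \right)} = - \frac{5}{f}$ ($l{\left(f \right)} = - 5 \cdot 1 \frac{1}{f} = - \frac{5}{f}$)
$y{\left(c \right)} = 4 c^{2}$ ($y{\left(c \right)} = \left(2 c\right)^{2} = 4 c^{2}$)
$G{\left(v \right)} = v^{2} - \frac{v}{4}$ ($G{\left(v \right)} = \left(v^{2} + - \frac{5}{4} v\right) + v = \left(v^{2} + \left(-5\right) \frac{1}{4} v\right) + v = \left(v^{2} - \frac{5 v}{4}\right) + v = v^{2} - \frac{v}{4}$)
$g{\left(w,k \right)} = 2 w \left(-204 + k\right)$
$g{\left(G{\left(y{\left(5 \right)} \right)},-177 \right)} - 41338 = 2 \cdot 4 \cdot 5^{2} \left(- \frac{1}{4} + 4 \cdot 5^{2}\right) \left(-204 - 177\right) - 41338 = 2 \cdot 4 \cdot 25 \left(- \frac{1}{4} + 4 \cdot 25\right) \left(-381\right) - 41338 = 2 \cdot 100 \left(- \frac{1}{4} + 100\right) \left(-381\right) - 41338 = 2 \cdot 100 \cdot \frac{399}{4} \left(-381\right) - 41338 = 2 \cdot 9975 \left(-381\right) - 41338 = -7600950 - 41338 = -7642288$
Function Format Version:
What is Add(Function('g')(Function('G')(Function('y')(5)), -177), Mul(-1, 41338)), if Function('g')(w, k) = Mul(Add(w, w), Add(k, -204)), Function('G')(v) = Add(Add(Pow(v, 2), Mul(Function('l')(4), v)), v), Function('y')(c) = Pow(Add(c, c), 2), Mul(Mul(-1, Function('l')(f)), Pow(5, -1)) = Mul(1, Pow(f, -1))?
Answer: -7642288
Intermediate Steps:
Function('l')(f) = Mul(-5, Pow(f, -1)) (Function('l')(f) = Mul(-5, Mul(1, Pow(f, -1))) = Mul(-5, Pow(f, -1)))
Function('y')(c) = Mul(4, Pow(c, 2)) (Function('y')(c) = Pow(Mul(2, c), 2) = Mul(4, Pow(c, 2)))
Function('G')(v) = Add(Pow(v, 2), Mul(Rational(-1, 4), v)) (Function('G')(v) = Add(Add(Pow(v, 2), Mul(Mul(-5, Pow(4, -1)), v)), v) = Add(Add(Pow(v, 2), Mul(Mul(-5, Rational(1, 4)), v)), v) = Add(Add(Pow(v, 2), Mul(Rational(-5, 4), v)), v) = Add(Pow(v, 2), Mul(Rational(-1, 4), v)))
Function('g')(w, k) = Mul(2, w, Add(-204, k)) (Function('g')(w, k) = Mul(Mul(2, w), Add(-204, k)) = Mul(2, w, Add(-204, k)))
Add(Function('g')(Function('G')(Function('y')(5)), -177), Mul(-1, 41338)) = Add(Mul(2, Mul(Mul(4, Pow(5, 2)), Add(Rational(-1, 4), Mul(4, Pow(5, 2)))), Add(-204, -177)), Mul(-1, 41338)) = Add(Mul(2, Mul(Mul(4, 25), Add(Rational(-1, 4), Mul(4, 25))), -381), -41338) = Add(Mul(2, Mul(100, Add(Rational(-1, 4), 100)), -381), -41338) = Add(Mul(2, Mul(100, Rational(399, 4)), -381), -41338) = Add(Mul(2, 9975, -381), -41338) = Add(-7600950, -41338) = -7642288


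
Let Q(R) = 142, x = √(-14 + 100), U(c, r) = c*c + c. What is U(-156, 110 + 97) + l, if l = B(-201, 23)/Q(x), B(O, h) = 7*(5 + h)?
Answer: 1716878/71 ≈ 24181.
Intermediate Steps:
B(O, h) = 35 + 7*h
U(c, r) = c + c² (U(c, r) = c² + c = c + c²)
x = √86 ≈ 9.2736
l = 98/71 (l = (35 + 7*23)/142 = (35 + 161)*(1/142) = 196*(1/142) = 98/71 ≈ 1.3803)
U(-156, 110 + 97) + l = -156*(1 - 156) + 98/71 = -156*(-155) + 98/71 = 24180 + 98/71 = 1716878/71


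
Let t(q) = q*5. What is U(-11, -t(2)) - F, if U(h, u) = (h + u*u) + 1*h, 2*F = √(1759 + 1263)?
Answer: 78 - √3022/2 ≈ 50.514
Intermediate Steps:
t(q) = 5*q
F = √3022/2 (F = √(1759 + 1263)/2 = √3022/2 ≈ 27.486)
U(h, u) = u² + 2*h (U(h, u) = (h + u²) + h = u² + 2*h)
U(-11, -t(2)) - F = ((-5*2)² + 2*(-11)) - √3022/2 = ((-1*10)² - 22) - √3022/2 = ((-10)² - 22) - √3022/2 = (100 - 22) - √3022/2 = 78 - √3022/2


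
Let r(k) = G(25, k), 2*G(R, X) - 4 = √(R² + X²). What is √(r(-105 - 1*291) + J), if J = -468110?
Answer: √(-1872432 + 2*√157441)/2 ≈ 684.04*I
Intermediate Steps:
G(R, X) = 2 + √(R² + X²)/2
r(k) = 2 + √(625 + k²)/2 (r(k) = 2 + √(25² + k²)/2 = 2 + √(625 + k²)/2)
√(r(-105 - 1*291) + J) = √((2 + √(625 + (-105 - 1*291)²)/2) - 468110) = √((2 + √(625 + (-105 - 291)²)/2) - 468110) = √((2 + √(625 + (-396)²)/2) - 468110) = √((2 + √(625 + 156816)/2) - 468110) = √((2 + √157441/2) - 468110) = √(-468108 + √157441/2)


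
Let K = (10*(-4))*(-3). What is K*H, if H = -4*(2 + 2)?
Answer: -1920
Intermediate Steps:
H = -16 (H = -4*4 = -16)
K = 120 (K = -40*(-3) = 120)
K*H = 120*(-16) = -1920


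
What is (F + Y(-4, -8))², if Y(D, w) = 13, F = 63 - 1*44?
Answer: 1024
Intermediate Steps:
F = 19 (F = 63 - 44 = 19)
(F + Y(-4, -8))² = (19 + 13)² = 32² = 1024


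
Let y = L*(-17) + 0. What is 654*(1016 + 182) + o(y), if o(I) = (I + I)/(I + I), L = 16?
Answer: 783493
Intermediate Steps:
y = -272 (y = 16*(-17) + 0 = -272 + 0 = -272)
o(I) = 1 (o(I) = (2*I)/((2*I)) = (2*I)*(1/(2*I)) = 1)
654*(1016 + 182) + o(y) = 654*(1016 + 182) + 1 = 654*1198 + 1 = 783492 + 1 = 783493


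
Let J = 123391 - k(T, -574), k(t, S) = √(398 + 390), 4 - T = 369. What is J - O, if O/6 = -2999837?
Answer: 18122413 - 2*√197 ≈ 1.8122e+7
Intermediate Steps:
T = -365 (T = 4 - 1*369 = 4 - 369 = -365)
k(t, S) = 2*√197 (k(t, S) = √788 = 2*√197)
J = 123391 - 2*√197 ≈ 1.2336e+5
O = -17999022 (O = 6*(-2999837) = -17999022)
J - O = (123391 - 2*√197) - 1*(-17999022) = (123391 - 2*√197) + 17999022 = 18122413 - 2*√197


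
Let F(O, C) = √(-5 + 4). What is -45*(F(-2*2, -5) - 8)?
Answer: 360 - 45*I ≈ 360.0 - 45.0*I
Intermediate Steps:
F(O, C) = I (F(O, C) = √(-1) = I)
-45*(F(-2*2, -5) - 8) = -45*(I - 8) = -45*(-8 + I) = 360 - 45*I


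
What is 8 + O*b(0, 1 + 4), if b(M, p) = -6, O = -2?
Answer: 20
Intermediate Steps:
8 + O*b(0, 1 + 4) = 8 - 2*(-6) = 8 + 12 = 20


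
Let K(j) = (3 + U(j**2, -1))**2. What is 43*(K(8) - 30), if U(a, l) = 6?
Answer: 2193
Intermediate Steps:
K(j) = 81 (K(j) = (3 + 6)**2 = 9**2 = 81)
43*(K(8) - 30) = 43*(81 - 30) = 43*51 = 2193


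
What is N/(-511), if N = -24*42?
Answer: 144/73 ≈ 1.9726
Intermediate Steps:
N = -1008
N/(-511) = -1008/(-511) = -1008*(-1/511) = 144/73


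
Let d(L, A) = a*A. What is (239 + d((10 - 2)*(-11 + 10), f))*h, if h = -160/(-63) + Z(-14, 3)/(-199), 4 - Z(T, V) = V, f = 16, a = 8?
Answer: 11662159/12537 ≈ 930.22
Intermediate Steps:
d(L, A) = 8*A
Z(T, V) = 4 - V
h = 31777/12537 (h = -160/(-63) + (4 - 1*3)/(-199) = -160*(-1/63) + (4 - 3)*(-1/199) = 160/63 + 1*(-1/199) = 160/63 - 1/199 = 31777/12537 ≈ 2.5347)
(239 + d((10 - 2)*(-11 + 10), f))*h = (239 + 8*16)*(31777/12537) = (239 + 128)*(31777/12537) = 367*(31777/12537) = 11662159/12537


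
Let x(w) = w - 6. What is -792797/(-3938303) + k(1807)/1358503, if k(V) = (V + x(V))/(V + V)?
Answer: 1946177009622649/9667804967819063 ≈ 0.20130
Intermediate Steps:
x(w) = -6 + w
k(V) = (-6 + 2*V)/(2*V) (k(V) = (V + (-6 + V))/(V + V) = (-6 + 2*V)/((2*V)) = (-6 + 2*V)*(1/(2*V)) = (-6 + 2*V)/(2*V))
-792797/(-3938303) + k(1807)/1358503 = -792797/(-3938303) + ((-3 + 1807)/1807)/1358503 = -792797*(-1/3938303) + ((1/1807)*1804)*(1/1358503) = 792797/3938303 + (1804/1807)*(1/1358503) = 792797/3938303 + 1804/2454814921 = 1946177009622649/9667804967819063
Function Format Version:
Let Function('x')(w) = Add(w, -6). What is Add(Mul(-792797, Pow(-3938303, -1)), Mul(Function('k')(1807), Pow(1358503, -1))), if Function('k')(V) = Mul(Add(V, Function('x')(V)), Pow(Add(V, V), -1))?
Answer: Rational(1946177009622649, 9667804967819063) ≈ 0.20130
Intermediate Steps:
Function('x')(w) = Add(-6, w)
Function('k')(V) = Mul(Rational(1, 2), Pow(V, -1), Add(-6, Mul(2, V))) (Function('k')(V) = Mul(Add(V, Add(-6, V)), Pow(Add(V, V), -1)) = Mul(Add(-6, Mul(2, V)), Pow(Mul(2, V), -1)) = Mul(Add(-6, Mul(2, V)), Mul(Rational(1, 2), Pow(V, -1))) = Mul(Rational(1, 2), Pow(V, -1), Add(-6, Mul(2, V))))
Add(Mul(-792797, Pow(-3938303, -1)), Mul(Function('k')(1807), Pow(1358503, -1))) = Add(Mul(-792797, Pow(-3938303, -1)), Mul(Mul(Pow(1807, -1), Add(-3, 1807)), Pow(1358503, -1))) = Add(Mul(-792797, Rational(-1, 3938303)), Mul(Mul(Rational(1, 1807), 1804), Rational(1, 1358503))) = Add(Rational(792797, 3938303), Mul(Rational(1804, 1807), Rational(1, 1358503))) = Add(Rational(792797, 3938303), Rational(1804, 2454814921)) = Rational(1946177009622649, 9667804967819063)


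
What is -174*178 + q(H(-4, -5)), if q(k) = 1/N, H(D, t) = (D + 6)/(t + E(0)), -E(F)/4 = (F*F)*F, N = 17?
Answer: -526523/17 ≈ -30972.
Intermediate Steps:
E(F) = -4*F³ (E(F) = -4*F*F*F = -4*F²*F = -4*F³)
H(D, t) = (6 + D)/t (H(D, t) = (D + 6)/(t - 4*0³) = (6 + D)/(t - 4*0) = (6 + D)/(t + 0) = (6 + D)/t)
q(k) = 1/17
-174*178 + q(H(-4, -5)) = -174*178 + 1/17 = -30972 + 1/17 = -526523/17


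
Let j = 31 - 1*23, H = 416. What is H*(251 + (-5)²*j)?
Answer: 187616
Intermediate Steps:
j = 8 (j = 31 - 23 = 8)
H*(251 + (-5)²*j) = 416*(251 + (-5)²*8) = 416*(251 + 25*8) = 416*(251 + 200) = 416*451 = 187616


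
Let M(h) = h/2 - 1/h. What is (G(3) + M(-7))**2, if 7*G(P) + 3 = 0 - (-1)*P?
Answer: 2209/196 ≈ 11.270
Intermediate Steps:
G(P) = -3/7 + P/7 (G(P) = -3/7 + (0 - (-1)*P)/7 = -3/7 + (0 + P)/7 = -3/7 + P/7)
M(h) = h/2 - 1/h (M(h) = h*(1/2) - 1/h = h/2 - 1/h)
(G(3) + M(-7))**2 = ((-3/7 + (1/7)*3) + ((1/2)*(-7) - 1/(-7)))**2 = ((-3/7 + 3/7) + (-7/2 - 1*(-1/7)))**2 = (0 + (-7/2 + 1/7))**2 = (0 - 47/14)**2 = (-47/14)**2 = 2209/196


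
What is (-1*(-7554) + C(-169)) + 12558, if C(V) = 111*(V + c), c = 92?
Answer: 11565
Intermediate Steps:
C(V) = 10212 + 111*V (C(V) = 111*(V + 92) = 111*(92 + V) = 10212 + 111*V)
(-1*(-7554) + C(-169)) + 12558 = (-1*(-7554) + (10212 + 111*(-169))) + 12558 = (7554 + (10212 - 18759)) + 12558 = (7554 - 8547) + 12558 = -993 + 12558 = 11565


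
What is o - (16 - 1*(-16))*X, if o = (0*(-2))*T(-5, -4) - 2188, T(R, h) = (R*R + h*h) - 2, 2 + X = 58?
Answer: -3980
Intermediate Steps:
X = 56 (X = -2 + 58 = 56)
T(R, h) = -2 + R**2 + h**2 (T(R, h) = (R**2 + h**2) - 2 = -2 + R**2 + h**2)
o = -2188 (o = (0*(-2))*(-2 + (-5)**2 + (-4)**2) - 2188 = 0*(-2 + 25 + 16) - 2188 = 0*39 - 2188 = 0 - 2188 = -2188)
o - (16 - 1*(-16))*X = -2188 - (16 - 1*(-16))*56 = -2188 - (16 + 16)*56 = -2188 - 32*56 = -2188 - 1*1792 = -2188 - 1792 = -3980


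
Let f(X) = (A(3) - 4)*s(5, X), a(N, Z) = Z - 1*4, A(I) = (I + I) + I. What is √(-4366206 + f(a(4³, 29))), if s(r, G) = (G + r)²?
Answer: 3*I*√484634 ≈ 2088.5*I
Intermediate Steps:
A(I) = 3*I (A(I) = 2*I + I = 3*I)
a(N, Z) = -4 + Z (a(N, Z) = Z - 4 = -4 + Z)
f(X) = 5*(5 + X)² (f(X) = (3*3 - 4)*(X + 5)² = (9 - 4)*(5 + X)² = 5*(5 + X)²)
√(-4366206 + f(a(4³, 29))) = √(-4366206 + 5*(5 + (-4 + 29))²) = √(-4366206 + 5*(5 + 25)²) = √(-4366206 + 5*30²) = √(-4366206 + 5*900) = √(-4366206 + 4500) = √(-4361706) = 3*I*√484634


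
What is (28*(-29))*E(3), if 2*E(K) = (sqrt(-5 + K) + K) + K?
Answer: -2436 - 406*I*sqrt(2) ≈ -2436.0 - 574.17*I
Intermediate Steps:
E(K) = K + sqrt(-5 + K)/2 (E(K) = ((sqrt(-5 + K) + K) + K)/2 = ((K + sqrt(-5 + K)) + K)/2 = (sqrt(-5 + K) + 2*K)/2 = K + sqrt(-5 + K)/2)
(28*(-29))*E(3) = (28*(-29))*(3 + sqrt(-5 + 3)/2) = -812*(3 + sqrt(-2)/2) = -812*(3 + (I*sqrt(2))/2) = -812*(3 + I*sqrt(2)/2) = -2436 - 406*I*sqrt(2)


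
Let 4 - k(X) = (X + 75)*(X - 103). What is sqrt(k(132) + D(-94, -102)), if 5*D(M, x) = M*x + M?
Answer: I*sqrt(102505)/5 ≈ 64.033*I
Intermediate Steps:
D(M, x) = M/5 + M*x/5 (D(M, x) = (M*x + M)/5 = (M + M*x)/5 = M/5 + M*x/5)
k(X) = 4 - (-103 + X)*(75 + X) (k(X) = 4 - (X + 75)*(X - 103) = 4 - (75 + X)*(-103 + X) = 4 - (-103 + X)*(75 + X))
sqrt(k(132) + D(-94, -102)) = sqrt((7729 - 1*132**2 + 28*132) + (1/5)*(-94)*(1 - 102)) = sqrt((7729 - 1*17424 + 3696) + (1/5)*(-94)*(-101)) = sqrt((7729 - 17424 + 3696) + 9494/5) = sqrt(-5999 + 9494/5) = sqrt(-20501/5) = I*sqrt(102505)/5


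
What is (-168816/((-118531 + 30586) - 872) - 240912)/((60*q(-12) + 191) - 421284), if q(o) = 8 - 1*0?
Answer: 21396912288/37357584821 ≈ 0.57276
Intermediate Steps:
q(o) = 8 (q(o) = 8 + 0 = 8)
(-168816/((-118531 + 30586) - 872) - 240912)/((60*q(-12) + 191) - 421284) = (-168816/((-118531 + 30586) - 872) - 240912)/((60*8 + 191) - 421284) = (-168816/(-87945 - 872) - 240912)/((480 + 191) - 421284) = (-168816/(-88817) - 240912)/(671 - 421284) = (-168816*(-1/88817) - 240912)/(-420613) = (168816/88817 - 240912)*(-1/420613) = -21396912288/88817*(-1/420613) = 21396912288/37357584821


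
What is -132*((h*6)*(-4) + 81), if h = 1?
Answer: -7524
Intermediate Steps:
-132*((h*6)*(-4) + 81) = -132*((1*6)*(-4) + 81) = -132*(6*(-4) + 81) = -132*(-24 + 81) = -132*57 = -7524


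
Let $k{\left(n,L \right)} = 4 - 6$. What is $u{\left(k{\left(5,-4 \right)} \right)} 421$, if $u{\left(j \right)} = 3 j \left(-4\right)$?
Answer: $10104$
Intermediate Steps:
$k{\left(n,L \right)} = -2$ ($k{\left(n,L \right)} = 4 - 6 = -2$)
$u{\left(j \right)} = - 12 j$
$u{\left(k{\left(5,-4 \right)} \right)} 421 = \left(-12\right) \left(-2\right) 421 = 24 \cdot 421 = 10104$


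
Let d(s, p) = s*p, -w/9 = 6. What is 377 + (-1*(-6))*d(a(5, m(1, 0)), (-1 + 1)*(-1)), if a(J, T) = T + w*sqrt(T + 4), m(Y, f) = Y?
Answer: 377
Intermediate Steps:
w = -54 (w = -9*6 = -54)
a(J, T) = T - 54*sqrt(4 + T) (a(J, T) = T - 54*sqrt(T + 4) = T - 54*sqrt(4 + T))
d(s, p) = p*s
377 + (-1*(-6))*d(a(5, m(1, 0)), (-1 + 1)*(-1)) = 377 + (-1*(-6))*(((-1 + 1)*(-1))*(1 - 54*sqrt(4 + 1))) = 377 + 6*((0*(-1))*(1 - 54*sqrt(5))) = 377 + 6*(0*(1 - 54*sqrt(5))) = 377 + 6*0 = 377 + 0 = 377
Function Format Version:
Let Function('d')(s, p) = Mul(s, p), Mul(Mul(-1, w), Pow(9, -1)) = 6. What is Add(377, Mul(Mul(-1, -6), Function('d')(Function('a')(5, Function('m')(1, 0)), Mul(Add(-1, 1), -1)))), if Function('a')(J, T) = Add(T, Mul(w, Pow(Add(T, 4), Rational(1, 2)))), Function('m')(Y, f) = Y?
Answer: 377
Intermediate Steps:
w = -54 (w = Mul(-9, 6) = -54)
Function('a')(J, T) = Add(T, Mul(-54, Pow(Add(4, T), Rational(1, 2)))) (Function('a')(J, T) = Add(T, Mul(-54, Pow(Add(T, 4), Rational(1, 2)))) = Add(T, Mul(-54, Pow(Add(4, T), Rational(1, 2)))))
Function('d')(s, p) = Mul(p, s)
Add(377, Mul(Mul(-1, -6), Function('d')(Function('a')(5, Function('m')(1, 0)), Mul(Add(-1, 1), -1)))) = Add(377, Mul(Mul(-1, -6), Mul(Mul(Add(-1, 1), -1), Add(1, Mul(-54, Pow(Add(4, 1), Rational(1, 2))))))) = Add(377, Mul(6, Mul(Mul(0, -1), Add(1, Mul(-54, Pow(5, Rational(1, 2))))))) = Add(377, Mul(6, Mul(0, Add(1, Mul(-54, Pow(5, Rational(1, 2))))))) = Add(377, Mul(6, 0)) = Add(377, 0) = 377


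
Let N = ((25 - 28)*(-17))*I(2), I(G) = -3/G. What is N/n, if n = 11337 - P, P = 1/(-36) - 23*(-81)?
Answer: -2754/341065 ≈ -0.0080747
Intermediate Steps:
P = 67067/36 (P = -1/36 + 1863 = 67067/36 ≈ 1863.0)
n = 341065/36 (n = 11337 - 1*67067/36 = 11337 - 67067/36 = 341065/36 ≈ 9474.0)
N = -153/2 (N = ((25 - 28)*(-17))*(-3/2) = (-3*(-17))*(-3*1/2) = 51*(-3/2) = -153/2 ≈ -76.500)
N/n = -153/(2*341065/36) = -153/2*36/341065 = -2754/341065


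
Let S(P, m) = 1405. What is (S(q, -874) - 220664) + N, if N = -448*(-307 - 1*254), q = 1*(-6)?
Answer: 32069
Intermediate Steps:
q = -6
N = 251328 (N = -448*(-307 - 254) = -448*(-561) = 251328)
(S(q, -874) - 220664) + N = (1405 - 220664) + 251328 = -219259 + 251328 = 32069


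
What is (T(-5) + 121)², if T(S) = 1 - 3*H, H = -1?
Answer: 15625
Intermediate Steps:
T(S) = 4 (T(S) = 1 - 3*(-1) = 1 + 3 = 4)
(T(-5) + 121)² = (4 + 121)² = 125² = 15625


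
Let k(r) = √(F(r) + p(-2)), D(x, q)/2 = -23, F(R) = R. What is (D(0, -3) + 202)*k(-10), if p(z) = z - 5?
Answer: 156*I*√17 ≈ 643.2*I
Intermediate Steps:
p(z) = -5 + z
D(x, q) = -46 (D(x, q) = 2*(-23) = -46)
k(r) = √(-7 + r) (k(r) = √(r + (-5 - 2)) = √(r - 7) = √(-7 + r))
(D(0, -3) + 202)*k(-10) = (-46 + 202)*√(-7 - 10) = 156*√(-17) = 156*(I*√17) = 156*I*√17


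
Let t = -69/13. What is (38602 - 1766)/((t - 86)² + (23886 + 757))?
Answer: 1556321/1393409 ≈ 1.1169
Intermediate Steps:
t = -69/13 (t = -69*1/13 = -69/13 ≈ -5.3077)
(38602 - 1766)/((t - 86)² + (23886 + 757)) = (38602 - 1766)/((-69/13 - 86)² + (23886 + 757)) = 36836/((-1187/13)² + 24643) = 36836/(1408969/169 + 24643) = 36836/(5573636/169) = 36836*(169/5573636) = 1556321/1393409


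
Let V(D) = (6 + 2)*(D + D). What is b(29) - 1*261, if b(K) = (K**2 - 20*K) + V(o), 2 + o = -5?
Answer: -112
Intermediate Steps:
o = -7 (o = -2 - 5 = -7)
V(D) = 16*D (V(D) = 8*(2*D) = 16*D)
b(K) = -112 + K**2 - 20*K (b(K) = (K**2 - 20*K) + 16*(-7) = (K**2 - 20*K) - 112 = -112 + K**2 - 20*K)
b(29) - 1*261 = (-112 + 29**2 - 20*29) - 1*261 = (-112 + 841 - 580) - 261 = 149 - 261 = -112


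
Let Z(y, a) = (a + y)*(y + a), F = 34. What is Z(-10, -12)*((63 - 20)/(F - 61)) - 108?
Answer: -23728/27 ≈ -878.81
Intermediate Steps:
Z(y, a) = (a + y)² (Z(y, a) = (a + y)*(a + y) = (a + y)²)
Z(-10, -12)*((63 - 20)/(F - 61)) - 108 = (-12 - 10)²*((63 - 20)/(34 - 61)) - 108 = (-22)²*(43/(-27)) - 108 = 484*(43*(-1/27)) - 108 = 484*(-43/27) - 108 = -20812/27 - 108 = -23728/27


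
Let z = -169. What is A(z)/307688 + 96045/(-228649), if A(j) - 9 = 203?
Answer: -7375855093/17588138378 ≈ -0.41937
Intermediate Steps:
A(j) = 212 (A(j) = 9 + 203 = 212)
A(z)/307688 + 96045/(-228649) = 212/307688 + 96045/(-228649) = 212*(1/307688) + 96045*(-1/228649) = 53/76922 - 96045/228649 = -7375855093/17588138378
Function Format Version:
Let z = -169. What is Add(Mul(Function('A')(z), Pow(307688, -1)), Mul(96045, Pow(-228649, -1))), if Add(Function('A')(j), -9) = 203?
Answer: Rational(-7375855093, 17588138378) ≈ -0.41937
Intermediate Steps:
Function('A')(j) = 212 (Function('A')(j) = Add(9, 203) = 212)
Add(Mul(Function('A')(z), Pow(307688, -1)), Mul(96045, Pow(-228649, -1))) = Add(Mul(212, Pow(307688, -1)), Mul(96045, Pow(-228649, -1))) = Add(Mul(212, Rational(1, 307688)), Mul(96045, Rational(-1, 228649))) = Add(Rational(53, 76922), Rational(-96045, 228649)) = Rational(-7375855093, 17588138378)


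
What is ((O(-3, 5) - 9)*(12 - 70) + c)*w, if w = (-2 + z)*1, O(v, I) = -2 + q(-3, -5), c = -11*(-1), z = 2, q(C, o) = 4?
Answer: 0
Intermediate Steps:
c = 11
O(v, I) = 2 (O(v, I) = -2 + 4 = 2)
w = 0 (w = (-2 + 2)*1 = 0*1 = 0)
((O(-3, 5) - 9)*(12 - 70) + c)*w = ((2 - 9)*(12 - 70) + 11)*0 = (-7*(-58) + 11)*0 = (406 + 11)*0 = 417*0 = 0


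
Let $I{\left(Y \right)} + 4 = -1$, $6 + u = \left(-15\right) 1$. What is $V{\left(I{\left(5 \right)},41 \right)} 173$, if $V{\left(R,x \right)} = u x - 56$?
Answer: $-158641$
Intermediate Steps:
$u = -21$ ($u = -6 - 15 = -21$)
$I{\left(Y \right)} = -5$ ($I{\left(Y \right)} = -4 - 1 = -5$)
$V{\left(R,x \right)} = -56 - 21 x$ ($V{\left(R,x \right)} = - 21 x - 56 = -56 - 21 x$)
$V{\left(I{\left(5 \right)},41 \right)} 173 = \left(-56 - 861\right) 173 = \left(-917\right) 173 = -158641$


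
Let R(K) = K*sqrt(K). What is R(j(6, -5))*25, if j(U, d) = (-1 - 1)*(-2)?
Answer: 200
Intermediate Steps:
j(U, d) = 4 (j(U, d) = -2*(-2) = 4)
R(K) = K**(3/2)
R(j(6, -5))*25 = 4**(3/2)*25 = 8*25 = 200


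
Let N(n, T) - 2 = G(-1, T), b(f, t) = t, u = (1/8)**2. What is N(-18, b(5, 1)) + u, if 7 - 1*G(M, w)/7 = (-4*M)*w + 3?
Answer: 129/64 ≈ 2.0156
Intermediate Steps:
G(M, w) = 28 + 28*M*w (G(M, w) = 49 - 7*((-4*M)*w + 3) = 49 - 7*(-4*M*w + 3) = 49 - 7*(3 - 4*M*w) = 49 + (-21 + 28*M*w) = 28 + 28*M*w)
u = 1/64 (u = (1/8)**2 = 1/64 ≈ 0.015625)
N(n, T) = 30 - 28*T (N(n, T) = 2 + (28 + 28*(-1)*T) = 2 + (28 - 28*T) = 30 - 28*T)
N(-18, b(5, 1)) + u = (30 - 28*1) + 1/64 = (30 - 28) + 1/64 = 2 + 1/64 = 129/64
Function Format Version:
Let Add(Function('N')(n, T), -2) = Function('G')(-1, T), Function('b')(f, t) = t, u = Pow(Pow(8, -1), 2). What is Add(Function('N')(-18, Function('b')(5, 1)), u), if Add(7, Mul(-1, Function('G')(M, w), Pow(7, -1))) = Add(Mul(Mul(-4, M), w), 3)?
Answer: Rational(129, 64) ≈ 2.0156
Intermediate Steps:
Function('G')(M, w) = Add(28, Mul(28, M, w)) (Function('G')(M, w) = Add(49, Mul(-7, Add(Mul(Mul(-4, M), w), 3))) = Add(49, Mul(-7, Add(Mul(-4, M, w), 3))) = Add(49, Mul(-7, Add(3, Mul(-4, M, w)))) = Add(49, Add(-21, Mul(28, M, w))) = Add(28, Mul(28, M, w)))
u = Rational(1, 64) (u = Pow(Rational(1, 8), 2) = Rational(1, 64) ≈ 0.015625)
Function('N')(n, T) = Add(30, Mul(-28, T)) (Function('N')(n, T) = Add(2, Add(28, Mul(28, -1, T))) = Add(2, Add(28, Mul(-28, T))) = Add(30, Mul(-28, T)))
Add(Function('N')(-18, Function('b')(5, 1)), u) = Add(Add(30, Mul(-28, 1)), Rational(1, 64)) = Add(Add(30, -28), Rational(1, 64)) = Add(2, Rational(1, 64)) = Rational(129, 64)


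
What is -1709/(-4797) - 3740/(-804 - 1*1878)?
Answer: 139039/79417 ≈ 1.7507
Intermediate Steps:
-1709/(-4797) - 3740/(-804 - 1*1878) = -1709*(-1/4797) - 3740/(-804 - 1878) = 1709/4797 - 3740/(-2682) = 1709/4797 - 3740*(-1/2682) = 1709/4797 + 1870/1341 = 139039/79417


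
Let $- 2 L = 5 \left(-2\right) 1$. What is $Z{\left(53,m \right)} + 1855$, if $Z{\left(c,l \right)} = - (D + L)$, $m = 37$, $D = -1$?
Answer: $1851$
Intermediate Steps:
$L = 5$ ($L = - \frac{5 \left(-2\right) 1}{2} = - \frac{\left(-10\right) 1}{2} = \left(- \frac{1}{2}\right) \left(-10\right) = 5$)
$Z{\left(c,l \right)} = -4$ ($Z{\left(c,l \right)} = - (-1 + 5) = \left(-1\right) 4 = -4$)
$Z{\left(53,m \right)} + 1855 = -4 + 1855 = 1851$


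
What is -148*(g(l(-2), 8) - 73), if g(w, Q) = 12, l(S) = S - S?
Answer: 9028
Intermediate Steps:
l(S) = 0
-148*(g(l(-2), 8) - 73) = -148*(12 - 73) = -148*(-61) = 9028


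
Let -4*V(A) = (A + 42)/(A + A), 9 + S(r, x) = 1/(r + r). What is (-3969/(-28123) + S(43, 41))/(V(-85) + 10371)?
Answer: -7275233300/8528192629493 ≈ -0.00085308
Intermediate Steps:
S(r, x) = -9 + 1/(2*r) (S(r, x) = -9 + 1/(r + r) = -9 + 1/(2*r))
V(A) = -(42 + A)/(8*A) (V(A) = -(A + 42)/(4*(A + A)) = -(42 + A)/(4*(2*A)) = -(42 + A)*1/(2*A)/4 = -(42 + A)/(8*A))
(-3969/(-28123) + S(43, 41))/(V(-85) + 10371) = (-3969/(-28123) + (-9 + (½)/43))/((⅛)*(-42 - 1*(-85))/(-85) + 10371) = (-3969*(-1/28123) + (-9 + (½)*(1/43)))/((⅛)*(-1/85)*(-42 + 85) + 10371) = (3969/28123 + (-9 + 1/86))/((⅛)*(-1/85)*43 + 10371) = (3969/28123 - 773/86)/(-43/680 + 10371) = -21397745/(2418578*7052237/680) = -21397745/2418578*680/7052237 = -7275233300/8528192629493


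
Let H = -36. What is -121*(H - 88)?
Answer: 15004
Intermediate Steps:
-121*(H - 88) = -121*(-36 - 88) = -121*(-124) = 15004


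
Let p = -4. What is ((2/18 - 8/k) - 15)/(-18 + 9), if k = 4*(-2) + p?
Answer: 128/81 ≈ 1.5802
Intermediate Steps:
k = -12 (k = 4*(-2) - 4 = -8 - 4 = -12)
((2/18 - 8/k) - 15)/(-18 + 9) = ((2/18 - 8/(-12)) - 15)/(-18 + 9) = ((2*(1/18) - 8*(-1/12)) - 15)/(-9) = ((1/9 + 2/3) - 15)*(-1/9) = (7/9 - 15)*(-1/9) = -128/9*(-1/9) = 128/81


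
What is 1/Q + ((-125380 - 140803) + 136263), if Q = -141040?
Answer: -18323916801/141040 ≈ -1.2992e+5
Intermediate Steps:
1/Q + ((-125380 - 140803) + 136263) = 1/(-141040) + ((-125380 - 140803) + 136263) = -1/141040 + (-266183 + 136263) = -1/141040 - 129920 = -18323916801/141040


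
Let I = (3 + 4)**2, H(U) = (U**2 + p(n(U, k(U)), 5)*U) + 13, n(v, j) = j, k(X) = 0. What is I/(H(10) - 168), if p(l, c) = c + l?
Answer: -49/5 ≈ -9.8000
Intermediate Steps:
H(U) = 13 + U**2 + 5*U (H(U) = (U**2 + (5 + 0)*U) + 13 = (U**2 + 5*U) + 13 = 13 + U**2 + 5*U)
I = 49 (I = 7**2 = 49)
I/(H(10) - 168) = 49/((13 + 10**2 + 5*10) - 168) = 49/((13 + 100 + 50) - 168) = 49/(163 - 168) = 49/(-5) = 49*(-1/5) = -49/5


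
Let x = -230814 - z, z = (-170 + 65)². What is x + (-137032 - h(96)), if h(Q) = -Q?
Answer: -378775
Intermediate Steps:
z = 11025 (z = (-105)² = 11025)
x = -241839 (x = -230814 - 1*11025 = -230814 - 11025 = -241839)
x + (-137032 - h(96)) = -241839 + (-137032 - (-1)*96) = -241839 + (-137032 - 1*(-96)) = -241839 + (-137032 + 96) = -241839 - 136936 = -378775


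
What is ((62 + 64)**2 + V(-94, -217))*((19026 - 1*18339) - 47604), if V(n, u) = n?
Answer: -740444094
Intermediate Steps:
((62 + 64)**2 + V(-94, -217))*((19026 - 1*18339) - 47604) = ((62 + 64)**2 - 94)*((19026 - 1*18339) - 47604) = (126**2 - 94)*((19026 - 18339) - 47604) = (15876 - 94)*(687 - 47604) = 15782*(-46917) = -740444094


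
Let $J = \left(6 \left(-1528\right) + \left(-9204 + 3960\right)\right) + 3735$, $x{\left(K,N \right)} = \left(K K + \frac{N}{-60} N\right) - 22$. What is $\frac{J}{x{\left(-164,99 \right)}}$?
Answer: $- \frac{71180}{178071} \approx -0.39973$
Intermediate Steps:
$x{\left(K,N \right)} = -22 + K^{2} - \frac{N^{2}}{60}$ ($x{\left(K,N \right)} = \left(K^{2} + N \left(- \frac{1}{60}\right) N\right) - 22 = \left(K^{2} + - \frac{N}{60} N\right) - 22 = \left(K^{2} - \frac{N^{2}}{60}\right) - 22 = -22 + K^{2} - \frac{N^{2}}{60}$)
$J = -10677$ ($J = \left(-9168 - 5244\right) + 3735 = -14412 + 3735 = -10677$)
$\frac{J}{x{\left(-164,99 \right)}} = - \frac{10677}{-22 + \left(-164\right)^{2} - \frac{99^{2}}{60}} = - \frac{10677}{-22 + 26896 - \frac{3267}{20}} = - \frac{10677}{\frac{534213}{20}} = \left(-10677\right) \frac{20}{534213} = - \frac{71180}{178071}$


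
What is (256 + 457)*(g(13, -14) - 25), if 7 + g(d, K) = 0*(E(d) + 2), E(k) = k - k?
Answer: -22816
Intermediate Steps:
E(k) = 0
g(d, K) = -7 (g(d, K) = -7 + 0*(0 + 2) = -7 + 0*2 = -7 + 0 = -7)
(256 + 457)*(g(13, -14) - 25) = (256 + 457)*(-7 - 25) = 713*(-32) = -22816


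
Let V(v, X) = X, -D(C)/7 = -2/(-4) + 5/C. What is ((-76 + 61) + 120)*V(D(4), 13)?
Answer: 1365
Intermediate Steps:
D(C) = -7/2 - 35/C (D(C) = -7*(-2/(-4) + 5/C) = -7*(-2*(-1/4) + 5/C) = -7*(1/2 + 5/C) = -7/2 - 35/C)
((-76 + 61) + 120)*V(D(4), 13) = ((-76 + 61) + 120)*13 = (-15 + 120)*13 = 105*13 = 1365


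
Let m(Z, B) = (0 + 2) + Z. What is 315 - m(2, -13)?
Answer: 311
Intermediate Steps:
m(Z, B) = 2 + Z
315 - m(2, -13) = 315 - (2 + 2) = 315 - 1*4 = 315 - 4 = 311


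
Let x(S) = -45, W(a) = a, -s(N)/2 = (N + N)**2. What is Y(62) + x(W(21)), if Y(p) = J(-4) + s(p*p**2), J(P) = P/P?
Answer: -454401884716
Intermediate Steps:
s(N) = -8*N**2 (s(N) = -2*(N + N)**2 = -2*4*N**2 = -8*N**2)
J(P) = 1
Y(p) = 1 - 8*p**6
Y(62) + x(W(21)) = (1 - 8*62**6) - 45 = (1 - 8*56800235584) - 45 = (1 - 454401884672) - 45 = -454401884671 - 45 = -454401884716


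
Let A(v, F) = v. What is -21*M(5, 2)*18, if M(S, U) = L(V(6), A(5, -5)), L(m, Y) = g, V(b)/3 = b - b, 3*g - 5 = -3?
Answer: -252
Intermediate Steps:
g = ⅔ (g = 5/3 + (⅓)*(-3) = 5/3 - 1 = ⅔ ≈ 0.66667)
V(b) = 0 (V(b) = 3*(b - b) = 3*0 = 0)
L(m, Y) = ⅔
M(S, U) = ⅔
-21*M(5, 2)*18 = -21*⅔*18 = -14*18 = -252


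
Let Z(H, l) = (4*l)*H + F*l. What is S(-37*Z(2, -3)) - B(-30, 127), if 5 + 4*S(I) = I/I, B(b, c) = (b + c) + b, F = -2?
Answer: -68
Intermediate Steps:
Z(H, l) = -2*l + 4*H*l (Z(H, l) = (4*l)*H - 2*l = 4*H*l - 2*l = -2*l + 4*H*l)
B(b, c) = c + 2*b
S(I) = -1 (S(I) = -5/4 + (I/I)/4 = -5/4 + (¼)*1 = -5/4 + ¼ = -1)
S(-37*Z(2, -3)) - B(-30, 127) = -1 - (127 + 2*(-30)) = -1 - (127 - 60) = -1 - 1*67 = -1 - 67 = -68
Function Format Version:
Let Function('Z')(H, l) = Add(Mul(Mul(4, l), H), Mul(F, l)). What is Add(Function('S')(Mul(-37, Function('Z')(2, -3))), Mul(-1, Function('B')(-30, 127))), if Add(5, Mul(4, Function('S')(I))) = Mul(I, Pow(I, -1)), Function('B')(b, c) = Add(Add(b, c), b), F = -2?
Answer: -68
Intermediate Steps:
Function('Z')(H, l) = Add(Mul(-2, l), Mul(4, H, l)) (Function('Z')(H, l) = Add(Mul(Mul(4, l), H), Mul(-2, l)) = Add(Mul(4, H, l), Mul(-2, l)) = Add(Mul(-2, l), Mul(4, H, l)))
Function('B')(b, c) = Add(c, Mul(2, b))
Function('S')(I) = -1 (Function('S')(I) = Add(Rational(-5, 4), Mul(Rational(1, 4), Mul(I, Pow(I, -1)))) = Add(Rational(-5, 4), Mul(Rational(1, 4), 1)) = Add(Rational(-5, 4), Rational(1, 4)) = -1)
Add(Function('S')(Mul(-37, Function('Z')(2, -3))), Mul(-1, Function('B')(-30, 127))) = Add(-1, Mul(-1, Add(127, Mul(2, -30)))) = Add(-1, Mul(-1, Add(127, -60))) = Add(-1, Mul(-1, 67)) = Add(-1, -67) = -68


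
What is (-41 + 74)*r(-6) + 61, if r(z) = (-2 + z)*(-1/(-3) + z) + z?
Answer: 1359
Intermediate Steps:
r(z) = z + (-2 + z)*(⅓ + z) (r(z) = (-2 + z)*(-1*(-⅓) + z) + z = (-2 + z)*(⅓ + z) + z = z + (-2 + z)*(⅓ + z))
(-41 + 74)*r(-6) + 61 = (-41 + 74)*(-⅔ + (-6)² - ⅔*(-6)) + 61 = 33*(-⅔ + 36 + 4) + 61 = 33*(118/3) + 61 = 1298 + 61 = 1359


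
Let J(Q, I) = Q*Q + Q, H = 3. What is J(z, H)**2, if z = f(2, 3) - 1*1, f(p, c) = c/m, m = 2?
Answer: 9/16 ≈ 0.56250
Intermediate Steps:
f(p, c) = c/2
z = 1/2 (z = (1/2)*3 - 1*1 = 3/2 - 1 = 1/2 ≈ 0.50000)
J(Q, I) = Q + Q**2 (J(Q, I) = Q**2 + Q = Q + Q**2)
J(z, H)**2 = ((1 + 1/2)/2)**2 = ((1/2)*(3/2))**2 = (3/4)**2 = 9/16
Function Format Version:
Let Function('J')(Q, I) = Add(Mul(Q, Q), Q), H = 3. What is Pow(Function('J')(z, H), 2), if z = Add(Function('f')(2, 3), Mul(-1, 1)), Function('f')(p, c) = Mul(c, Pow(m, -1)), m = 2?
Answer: Rational(9, 16) ≈ 0.56250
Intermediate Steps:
Function('f')(p, c) = Mul(Rational(1, 2), c) (Function('f')(p, c) = Mul(c, Pow(2, -1)) = Mul(c, Rational(1, 2)) = Mul(Rational(1, 2), c))
z = Rational(1, 2) (z = Add(Mul(Rational(1, 2), 3), Mul(-1, 1)) = Add(Rational(3, 2), -1) = Rational(1, 2) ≈ 0.50000)
Function('J')(Q, I) = Add(Q, Pow(Q, 2)) (Function('J')(Q, I) = Add(Pow(Q, 2), Q) = Add(Q, Pow(Q, 2)))
Pow(Function('J')(z, H), 2) = Pow(Mul(Rational(1, 2), Add(1, Rational(1, 2))), 2) = Pow(Mul(Rational(1, 2), Rational(3, 2)), 2) = Pow(Rational(3, 4), 2) = Rational(9, 16)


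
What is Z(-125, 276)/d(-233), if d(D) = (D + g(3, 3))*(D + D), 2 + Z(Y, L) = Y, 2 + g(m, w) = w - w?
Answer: -127/109510 ≈ -0.0011597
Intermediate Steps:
g(m, w) = -2 (g(m, w) = -2 + (w - w) = -2 + 0 = -2)
Z(Y, L) = -2 + Y
d(D) = 2*D*(-2 + D) (d(D) = (D - 2)*(D + D) = (-2 + D)*(2*D) = 2*D*(-2 + D))
Z(-125, 276)/d(-233) = (-2 - 125)/((2*(-233)*(-2 - 233))) = -127/(2*(-233)*(-235)) = -127/109510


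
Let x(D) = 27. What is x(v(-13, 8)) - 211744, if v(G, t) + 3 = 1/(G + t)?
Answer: -211717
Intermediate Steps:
v(G, t) = -3 + 1/(G + t)
x(v(-13, 8)) - 211744 = 27 - 211744 = -211717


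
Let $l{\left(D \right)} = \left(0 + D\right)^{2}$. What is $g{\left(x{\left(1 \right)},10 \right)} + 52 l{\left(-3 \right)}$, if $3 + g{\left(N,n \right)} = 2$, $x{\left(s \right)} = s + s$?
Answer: $467$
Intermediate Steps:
$x{\left(s \right)} = 2 s$
$l{\left(D \right)} = D^{2}$
$g{\left(N,n \right)} = -1$ ($g{\left(N,n \right)} = -3 + 2 = -1$)
$g{\left(x{\left(1 \right)},10 \right)} + 52 l{\left(-3 \right)} = -1 + 52 \left(-3\right)^{2} = -1 + 52 \cdot 9 = -1 + 468 = 467$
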